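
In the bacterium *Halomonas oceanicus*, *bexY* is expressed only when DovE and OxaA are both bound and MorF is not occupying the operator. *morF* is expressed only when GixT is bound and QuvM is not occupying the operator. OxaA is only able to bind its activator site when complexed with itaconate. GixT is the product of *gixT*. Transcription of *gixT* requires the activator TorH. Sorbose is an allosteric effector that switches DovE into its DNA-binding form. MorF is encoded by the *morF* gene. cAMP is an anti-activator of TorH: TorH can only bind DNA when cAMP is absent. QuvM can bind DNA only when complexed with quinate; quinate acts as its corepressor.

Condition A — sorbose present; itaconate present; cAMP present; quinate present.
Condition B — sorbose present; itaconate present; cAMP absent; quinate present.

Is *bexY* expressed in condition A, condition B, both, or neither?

both

Condition A:
Sorbose is present, so DovE is active.
Itaconate is present, so OxaA is active.
cAMP is present, so TorH is inactive.
Required activator TorH is absent, so *gixT* is not transcribed.
So GixT is not produced.
Quinate is present, so QuvM is active.
With repressor QuvM bound, *morF* is not transcribed.
So MorF is not produced.
No repressor is bound and DovE and OxaA are active, so *bexY* is transcribed.
→ *bexY* is ON in A.
Condition B:
Sorbose is present, so DovE is active.
Itaconate is present, so OxaA is active.
cAMP is absent, so TorH is active.
No repressor is bound and TorH is active, so *gixT* is transcribed.
So GixT is produced and active.
Quinate is present, so QuvM is active.
With repressor QuvM bound, *morF* is not transcribed.
So MorF is not produced.
No repressor is bound and DovE and OxaA are active, so *bexY* is transcribed.
→ *bexY* is ON in B.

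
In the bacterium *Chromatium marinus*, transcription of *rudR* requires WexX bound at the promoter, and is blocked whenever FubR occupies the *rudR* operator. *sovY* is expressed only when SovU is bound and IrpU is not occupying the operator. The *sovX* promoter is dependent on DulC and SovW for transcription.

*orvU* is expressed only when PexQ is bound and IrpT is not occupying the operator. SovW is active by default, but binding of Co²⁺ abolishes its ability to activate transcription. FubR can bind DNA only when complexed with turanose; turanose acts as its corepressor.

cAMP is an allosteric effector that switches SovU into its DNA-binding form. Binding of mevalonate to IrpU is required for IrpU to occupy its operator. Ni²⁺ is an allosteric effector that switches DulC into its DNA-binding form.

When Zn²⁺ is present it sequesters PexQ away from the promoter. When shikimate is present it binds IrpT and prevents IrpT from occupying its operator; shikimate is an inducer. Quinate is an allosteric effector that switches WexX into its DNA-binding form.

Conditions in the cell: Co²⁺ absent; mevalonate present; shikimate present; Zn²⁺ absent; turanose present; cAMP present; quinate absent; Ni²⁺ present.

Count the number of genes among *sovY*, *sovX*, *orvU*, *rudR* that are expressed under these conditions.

Mevalonate is present, so IrpU is active.
cAMP is present, so SovU is active.
With repressor IrpU bound, *sovY* is not transcribed.
→ *sovY* is OFF.
Ni²⁺ is present, so DulC is active.
Co²⁺ is absent, so SovW is active.
No repressor is bound and DulC and SovW are active, so *sovX* is transcribed.
→ *sovX* is ON.
Zn²⁺ is absent, so PexQ is active.
Shikimate is present, so IrpT is inactive.
No repressor is bound and PexQ is active, so *orvU* is transcribed.
→ *orvU* is ON.
Turanose is present, so FubR is active.
Quinate is absent, so WexX is inactive.
With repressor FubR bound, *rudR* is not transcribed.
→ *rudR* is OFF.
2 of the 4 genes are transcribed.

2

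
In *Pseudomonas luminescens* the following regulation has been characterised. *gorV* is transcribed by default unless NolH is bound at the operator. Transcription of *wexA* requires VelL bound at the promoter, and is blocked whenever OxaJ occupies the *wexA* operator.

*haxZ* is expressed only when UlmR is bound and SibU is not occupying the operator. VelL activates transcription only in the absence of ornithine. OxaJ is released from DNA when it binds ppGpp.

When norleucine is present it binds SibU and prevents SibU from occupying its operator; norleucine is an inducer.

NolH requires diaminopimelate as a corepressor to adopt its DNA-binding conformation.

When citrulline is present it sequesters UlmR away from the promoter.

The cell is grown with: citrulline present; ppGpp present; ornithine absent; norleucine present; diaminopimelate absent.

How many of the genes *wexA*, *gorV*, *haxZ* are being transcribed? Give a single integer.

Ornithine is absent, so VelL is active.
ppGpp is present, so OxaJ is inactive.
No repressor is bound and VelL is active, so *wexA* is transcribed.
→ *wexA* is ON.
Diaminopimelate is absent, so NolH is inactive.
With no repressor bound, *gorV* is transcribed.
→ *gorV* is ON.
Citrulline is present, so UlmR is inactive.
Norleucine is present, so SibU is inactive.
Required activator UlmR is absent, so *haxZ* is not transcribed.
→ *haxZ* is OFF.
2 of the 3 genes are transcribed.

2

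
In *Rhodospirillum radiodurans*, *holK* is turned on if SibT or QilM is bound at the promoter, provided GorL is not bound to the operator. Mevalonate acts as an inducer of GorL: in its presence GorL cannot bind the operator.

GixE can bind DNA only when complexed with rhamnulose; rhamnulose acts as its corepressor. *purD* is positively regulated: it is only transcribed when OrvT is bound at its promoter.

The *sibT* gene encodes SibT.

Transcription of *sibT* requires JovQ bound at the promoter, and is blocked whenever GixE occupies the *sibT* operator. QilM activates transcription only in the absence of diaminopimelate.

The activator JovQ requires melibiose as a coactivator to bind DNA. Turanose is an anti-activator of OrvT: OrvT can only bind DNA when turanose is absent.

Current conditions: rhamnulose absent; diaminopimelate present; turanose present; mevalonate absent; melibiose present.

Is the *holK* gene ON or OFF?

Rhamnulose is absent, so GixE is inactive.
Melibiose is present, so JovQ is active.
No repressor is bound and JovQ is active, so *sibT* is transcribed.
So SibT is produced and active.
Mevalonate is absent, so GorL is active.
Diaminopimelate is present, so QilM is inactive.
With repressor GorL bound, *holK* is not transcribed.

OFF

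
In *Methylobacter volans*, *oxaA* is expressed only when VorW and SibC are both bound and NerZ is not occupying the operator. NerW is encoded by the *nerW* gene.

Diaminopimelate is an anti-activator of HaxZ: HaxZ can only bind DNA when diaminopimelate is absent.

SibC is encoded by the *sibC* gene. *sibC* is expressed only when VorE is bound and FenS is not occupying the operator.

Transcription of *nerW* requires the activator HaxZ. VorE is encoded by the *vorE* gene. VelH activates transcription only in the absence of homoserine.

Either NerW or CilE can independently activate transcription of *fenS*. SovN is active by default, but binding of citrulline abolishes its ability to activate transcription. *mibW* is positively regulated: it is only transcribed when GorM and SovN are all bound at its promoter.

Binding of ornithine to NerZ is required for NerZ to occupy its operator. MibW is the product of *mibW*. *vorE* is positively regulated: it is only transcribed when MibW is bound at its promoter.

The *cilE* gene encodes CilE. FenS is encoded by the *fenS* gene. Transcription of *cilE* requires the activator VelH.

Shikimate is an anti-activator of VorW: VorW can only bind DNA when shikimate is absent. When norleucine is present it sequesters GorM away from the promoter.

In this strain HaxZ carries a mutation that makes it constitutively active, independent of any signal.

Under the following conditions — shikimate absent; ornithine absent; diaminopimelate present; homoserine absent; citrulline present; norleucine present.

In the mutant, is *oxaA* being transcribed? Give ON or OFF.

OFF

Shikimate is absent, so VorW is active.
HaxZ is constitutively active in this strain.
No repressor is bound and HaxZ is active, so *nerW* is transcribed.
So NerW is produced and active.
Homoserine is absent, so VelH is active.
No repressor is bound and VelH is active, so *cilE* is transcribed.
So CilE is produced and active.
Activator NerW is present, so *fenS* is transcribed.
So FenS is produced and active.
Norleucine is present, so GorM is inactive.
Citrulline is present, so SovN is inactive.
Required activator GorM is absent, so *mibW* is not transcribed.
So MibW is not produced.
Required activator MibW is absent, so *vorE* is not transcribed.
So VorE is not produced.
With repressor FenS bound, *sibC* is not transcribed.
So SibC is not produced.
Ornithine is absent, so NerZ is inactive.
Required activator SibC is absent, so *oxaA* is not transcribed.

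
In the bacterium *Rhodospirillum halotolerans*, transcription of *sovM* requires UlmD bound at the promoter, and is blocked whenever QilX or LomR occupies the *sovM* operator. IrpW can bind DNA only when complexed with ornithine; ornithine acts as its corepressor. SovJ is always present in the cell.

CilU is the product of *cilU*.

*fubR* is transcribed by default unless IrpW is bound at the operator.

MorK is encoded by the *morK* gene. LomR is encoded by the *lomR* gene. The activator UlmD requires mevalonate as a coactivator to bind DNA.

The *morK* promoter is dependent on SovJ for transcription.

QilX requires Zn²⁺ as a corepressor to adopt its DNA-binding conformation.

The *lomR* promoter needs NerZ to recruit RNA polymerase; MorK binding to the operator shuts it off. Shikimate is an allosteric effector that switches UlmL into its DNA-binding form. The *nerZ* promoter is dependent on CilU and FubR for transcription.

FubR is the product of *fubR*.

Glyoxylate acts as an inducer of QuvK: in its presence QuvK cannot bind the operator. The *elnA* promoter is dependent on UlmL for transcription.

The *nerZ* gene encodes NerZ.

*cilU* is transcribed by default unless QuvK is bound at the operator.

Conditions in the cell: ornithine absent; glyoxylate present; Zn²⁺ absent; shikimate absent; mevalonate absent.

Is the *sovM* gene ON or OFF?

Mevalonate is absent, so UlmD is inactive.
Zn²⁺ is absent, so QilX is inactive.
Glyoxylate is present, so QuvK is inactive.
With no repressor bound, *cilU* is transcribed.
So CilU is produced and active.
Ornithine is absent, so IrpW is inactive.
With no repressor bound, *fubR* is transcribed.
So FubR is produced and active.
No repressor is bound and CilU and FubR are active, so *nerZ* is transcribed.
So NerZ is produced and active.
SovJ is produced constitutively and is active.
No repressor is bound and SovJ is active, so *morK* is transcribed.
So MorK is produced and active.
With repressor MorK bound, *lomR* is not transcribed.
So LomR is not produced.
Required activator UlmD is absent, so *sovM* is not transcribed.

OFF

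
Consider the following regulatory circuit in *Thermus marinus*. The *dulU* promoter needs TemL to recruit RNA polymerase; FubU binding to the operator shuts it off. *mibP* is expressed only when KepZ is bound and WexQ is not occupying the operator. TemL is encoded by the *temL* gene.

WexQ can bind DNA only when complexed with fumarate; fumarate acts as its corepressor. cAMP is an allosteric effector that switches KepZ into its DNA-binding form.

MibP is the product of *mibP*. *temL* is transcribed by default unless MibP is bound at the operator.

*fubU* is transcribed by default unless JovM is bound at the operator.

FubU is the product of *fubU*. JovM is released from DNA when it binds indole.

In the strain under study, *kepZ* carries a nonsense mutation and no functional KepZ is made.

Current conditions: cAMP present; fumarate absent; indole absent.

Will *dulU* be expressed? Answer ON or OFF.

Indole is absent, so JovM is active.
With repressor JovM bound, *fubU* is not transcribed.
So FubU is not produced.
KepZ is non-functional in this strain, so it has no effect.
Fumarate is absent, so WexQ is inactive.
Required activator KepZ is absent, so *mibP* is not transcribed.
So MibP is not produced.
With no repressor bound, *temL* is transcribed.
So TemL is produced and active.
No repressor is bound and TemL is active, so *dulU* is transcribed.

ON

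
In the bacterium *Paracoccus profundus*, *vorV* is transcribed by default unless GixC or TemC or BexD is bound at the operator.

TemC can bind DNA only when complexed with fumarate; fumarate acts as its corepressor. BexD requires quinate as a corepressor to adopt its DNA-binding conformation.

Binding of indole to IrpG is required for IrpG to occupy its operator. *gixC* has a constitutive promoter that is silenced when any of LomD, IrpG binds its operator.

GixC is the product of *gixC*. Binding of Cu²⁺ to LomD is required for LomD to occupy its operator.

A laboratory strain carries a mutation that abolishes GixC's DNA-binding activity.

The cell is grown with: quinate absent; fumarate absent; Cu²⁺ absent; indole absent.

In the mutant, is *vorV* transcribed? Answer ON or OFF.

ON

GixC is non-functional in this strain, so it has no effect.
Fumarate is absent, so TemC is inactive.
Quinate is absent, so BexD is inactive.
With no repressor bound, *vorV* is transcribed.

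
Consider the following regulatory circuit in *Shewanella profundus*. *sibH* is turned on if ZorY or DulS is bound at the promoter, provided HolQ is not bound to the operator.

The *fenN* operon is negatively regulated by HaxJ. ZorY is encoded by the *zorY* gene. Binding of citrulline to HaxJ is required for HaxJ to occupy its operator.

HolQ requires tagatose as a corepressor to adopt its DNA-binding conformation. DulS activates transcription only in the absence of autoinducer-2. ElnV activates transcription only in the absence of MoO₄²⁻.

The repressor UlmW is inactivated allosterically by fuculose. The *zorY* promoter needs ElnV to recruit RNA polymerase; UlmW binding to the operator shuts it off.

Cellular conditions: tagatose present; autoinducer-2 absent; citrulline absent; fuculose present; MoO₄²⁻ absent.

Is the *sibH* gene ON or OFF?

MoO₄²⁻ is absent, so ElnV is active.
Fuculose is present, so UlmW is inactive.
No repressor is bound and ElnV is active, so *zorY* is transcribed.
So ZorY is produced and active.
Autoinducer-2 is absent, so DulS is active.
Tagatose is present, so HolQ is active.
With repressor HolQ bound, *sibH* is not transcribed.

OFF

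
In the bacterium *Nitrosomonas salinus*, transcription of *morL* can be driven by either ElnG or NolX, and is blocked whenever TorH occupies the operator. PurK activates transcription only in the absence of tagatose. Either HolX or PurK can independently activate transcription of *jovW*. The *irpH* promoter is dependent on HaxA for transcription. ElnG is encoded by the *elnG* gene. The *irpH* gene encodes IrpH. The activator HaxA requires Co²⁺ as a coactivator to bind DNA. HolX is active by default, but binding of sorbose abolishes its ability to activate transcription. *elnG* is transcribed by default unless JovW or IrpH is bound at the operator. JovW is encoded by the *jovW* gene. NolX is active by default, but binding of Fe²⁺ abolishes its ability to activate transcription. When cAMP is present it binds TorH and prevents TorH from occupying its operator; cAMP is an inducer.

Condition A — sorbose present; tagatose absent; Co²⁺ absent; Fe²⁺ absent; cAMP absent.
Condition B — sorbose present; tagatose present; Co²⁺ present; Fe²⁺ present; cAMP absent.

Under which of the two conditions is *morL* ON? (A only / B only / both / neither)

neither

Condition A:
Sorbose is present, so HolX is inactive.
Tagatose is absent, so PurK is active.
Activator PurK is present, so *jovW* is transcribed.
So JovW is produced and active.
Co²⁺ is absent, so HaxA is inactive.
Required activator HaxA is absent, so *irpH* is not transcribed.
So IrpH is not produced.
With repressor JovW bound, *elnG* is not transcribed.
So ElnG is not produced.
Fe²⁺ is absent, so NolX is active.
cAMP is absent, so TorH is active.
With repressor TorH bound, *morL* is not transcribed.
→ *morL* is OFF in A.
Condition B:
Sorbose is present, so HolX is inactive.
Tagatose is present, so PurK is inactive.
No activator is available at the *jovW* promoter, so *jovW* is not transcribed.
So JovW is not produced.
Co²⁺ is present, so HaxA is active.
No repressor is bound and HaxA is active, so *irpH* is transcribed.
So IrpH is produced and active.
With repressor IrpH bound, *elnG* is not transcribed.
So ElnG is not produced.
Fe²⁺ is present, so NolX is inactive.
cAMP is absent, so TorH is active.
With repressor TorH bound, *morL* is not transcribed.
→ *morL* is OFF in B.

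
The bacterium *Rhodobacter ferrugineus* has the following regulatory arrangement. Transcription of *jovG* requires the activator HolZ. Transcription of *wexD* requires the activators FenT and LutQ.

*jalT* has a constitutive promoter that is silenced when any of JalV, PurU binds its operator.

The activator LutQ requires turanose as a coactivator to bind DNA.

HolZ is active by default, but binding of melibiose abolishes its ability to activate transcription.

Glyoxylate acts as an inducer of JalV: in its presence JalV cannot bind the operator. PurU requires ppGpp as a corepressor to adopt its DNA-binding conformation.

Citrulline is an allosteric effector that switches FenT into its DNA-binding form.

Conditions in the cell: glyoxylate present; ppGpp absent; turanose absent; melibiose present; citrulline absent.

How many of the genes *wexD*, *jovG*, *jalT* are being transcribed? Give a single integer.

Citrulline is absent, so FenT is inactive.
Turanose is absent, so LutQ is inactive.
Required activator FenT is absent, so *wexD* is not transcribed.
→ *wexD* is OFF.
Melibiose is present, so HolZ is inactive.
Required activator HolZ is absent, so *jovG* is not transcribed.
→ *jovG* is OFF.
Glyoxylate is present, so JalV is inactive.
ppGpp is absent, so PurU is inactive.
With no repressor bound, *jalT* is transcribed.
→ *jalT* is ON.
1 of the 3 genes is transcribed.

1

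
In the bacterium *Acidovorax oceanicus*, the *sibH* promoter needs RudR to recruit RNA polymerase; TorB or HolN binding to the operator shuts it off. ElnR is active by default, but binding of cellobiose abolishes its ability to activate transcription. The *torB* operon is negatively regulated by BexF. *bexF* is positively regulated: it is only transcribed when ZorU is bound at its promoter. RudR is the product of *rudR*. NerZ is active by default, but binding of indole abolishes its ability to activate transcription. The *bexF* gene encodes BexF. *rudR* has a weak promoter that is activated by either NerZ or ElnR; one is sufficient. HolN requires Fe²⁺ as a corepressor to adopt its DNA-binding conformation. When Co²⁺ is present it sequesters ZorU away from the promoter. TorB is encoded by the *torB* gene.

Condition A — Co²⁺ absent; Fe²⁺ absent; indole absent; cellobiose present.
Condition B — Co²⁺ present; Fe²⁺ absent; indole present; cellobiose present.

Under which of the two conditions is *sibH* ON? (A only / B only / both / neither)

Condition A:
Co²⁺ is absent, so ZorU is active.
No repressor is bound and ZorU is active, so *bexF* is transcribed.
So BexF is produced and active.
With repressor BexF bound, *torB* is not transcribed.
So TorB is not produced.
Fe²⁺ is absent, so HolN is inactive.
Indole is absent, so NerZ is active.
Cellobiose is present, so ElnR is inactive.
Activator NerZ is present, so *rudR* is transcribed.
So RudR is produced and active.
No repressor is bound and RudR is active, so *sibH* is transcribed.
→ *sibH* is ON in A.
Condition B:
Co²⁺ is present, so ZorU is inactive.
Required activator ZorU is absent, so *bexF* is not transcribed.
So BexF is not produced.
With no repressor bound, *torB* is transcribed.
So TorB is produced and active.
Fe²⁺ is absent, so HolN is inactive.
Indole is present, so NerZ is inactive.
Cellobiose is present, so ElnR is inactive.
No activator is available at the *rudR* promoter, so *rudR* is not transcribed.
So RudR is not produced.
With repressor TorB bound, *sibH* is not transcribed.
→ *sibH* is OFF in B.

A only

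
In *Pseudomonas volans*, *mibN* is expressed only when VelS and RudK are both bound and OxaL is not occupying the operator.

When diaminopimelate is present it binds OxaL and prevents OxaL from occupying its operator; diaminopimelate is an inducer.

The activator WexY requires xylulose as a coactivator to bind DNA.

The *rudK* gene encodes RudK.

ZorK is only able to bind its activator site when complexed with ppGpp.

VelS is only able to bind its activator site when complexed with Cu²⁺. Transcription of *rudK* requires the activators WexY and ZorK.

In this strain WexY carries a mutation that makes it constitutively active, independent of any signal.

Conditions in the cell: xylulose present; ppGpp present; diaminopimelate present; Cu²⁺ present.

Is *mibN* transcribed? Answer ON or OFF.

ON

Cu²⁺ is present, so VelS is active.
Diaminopimelate is present, so OxaL is inactive.
WexY is constitutively active in this strain.
ppGpp is present, so ZorK is active.
No repressor is bound and WexY and ZorK are active, so *rudK* is transcribed.
So RudK is produced and active.
No repressor is bound and VelS and RudK are active, so *mibN* is transcribed.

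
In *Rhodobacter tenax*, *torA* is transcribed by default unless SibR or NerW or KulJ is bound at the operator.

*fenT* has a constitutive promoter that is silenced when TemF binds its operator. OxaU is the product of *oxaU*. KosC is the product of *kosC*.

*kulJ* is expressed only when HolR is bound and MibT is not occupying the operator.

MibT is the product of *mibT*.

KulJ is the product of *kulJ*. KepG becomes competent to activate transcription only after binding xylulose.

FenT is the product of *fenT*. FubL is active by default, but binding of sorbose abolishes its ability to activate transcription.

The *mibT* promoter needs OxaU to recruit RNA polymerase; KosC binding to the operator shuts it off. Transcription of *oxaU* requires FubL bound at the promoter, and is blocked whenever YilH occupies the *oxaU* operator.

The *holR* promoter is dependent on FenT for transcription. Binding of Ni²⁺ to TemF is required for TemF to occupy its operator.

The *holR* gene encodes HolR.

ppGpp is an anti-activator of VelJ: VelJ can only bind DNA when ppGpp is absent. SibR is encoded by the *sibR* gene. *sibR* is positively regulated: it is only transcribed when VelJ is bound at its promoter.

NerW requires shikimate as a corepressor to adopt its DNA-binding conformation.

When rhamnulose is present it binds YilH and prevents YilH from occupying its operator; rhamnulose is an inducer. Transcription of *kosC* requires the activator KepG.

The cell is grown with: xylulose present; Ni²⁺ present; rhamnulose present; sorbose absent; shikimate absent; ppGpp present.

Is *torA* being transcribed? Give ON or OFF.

ppGpp is present, so VelJ is inactive.
Required activator VelJ is absent, so *sibR* is not transcribed.
So SibR is not produced.
Shikimate is absent, so NerW is inactive.
Ni²⁺ is present, so TemF is active.
With repressor TemF bound, *fenT* is not transcribed.
So FenT is not produced.
Required activator FenT is absent, so *holR* is not transcribed.
So HolR is not produced.
Xylulose is present, so KepG is active.
No repressor is bound and KepG is active, so *kosC* is transcribed.
So KosC is produced and active.
Sorbose is absent, so FubL is active.
Rhamnulose is present, so YilH is inactive.
No repressor is bound and FubL is active, so *oxaU* is transcribed.
So OxaU is produced and active.
With repressor KosC bound, *mibT* is not transcribed.
So MibT is not produced.
Required activator HolR is absent, so *kulJ* is not transcribed.
So KulJ is not produced.
With no repressor bound, *torA* is transcribed.

ON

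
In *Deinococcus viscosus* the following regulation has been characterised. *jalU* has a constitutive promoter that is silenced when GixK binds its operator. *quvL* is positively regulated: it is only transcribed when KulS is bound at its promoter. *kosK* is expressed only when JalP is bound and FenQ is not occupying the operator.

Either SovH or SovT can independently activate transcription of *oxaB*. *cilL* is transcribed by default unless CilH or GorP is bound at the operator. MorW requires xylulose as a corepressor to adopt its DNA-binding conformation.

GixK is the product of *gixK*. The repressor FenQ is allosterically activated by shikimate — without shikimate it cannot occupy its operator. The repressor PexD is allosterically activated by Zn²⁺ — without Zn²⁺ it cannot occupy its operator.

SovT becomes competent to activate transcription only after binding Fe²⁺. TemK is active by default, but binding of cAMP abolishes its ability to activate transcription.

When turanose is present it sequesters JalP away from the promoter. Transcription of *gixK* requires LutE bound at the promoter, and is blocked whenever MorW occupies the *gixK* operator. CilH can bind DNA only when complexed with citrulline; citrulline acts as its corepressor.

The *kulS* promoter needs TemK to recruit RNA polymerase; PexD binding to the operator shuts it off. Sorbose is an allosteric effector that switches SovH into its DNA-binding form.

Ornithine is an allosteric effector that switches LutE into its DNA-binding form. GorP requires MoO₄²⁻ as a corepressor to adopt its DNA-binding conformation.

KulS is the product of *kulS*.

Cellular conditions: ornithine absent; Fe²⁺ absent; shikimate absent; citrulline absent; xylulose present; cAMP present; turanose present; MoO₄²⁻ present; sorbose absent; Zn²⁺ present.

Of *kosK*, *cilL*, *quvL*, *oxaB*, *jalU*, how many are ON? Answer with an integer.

Shikimate is absent, so FenQ is inactive.
Turanose is present, so JalP is inactive.
Required activator JalP is absent, so *kosK* is not transcribed.
→ *kosK* is OFF.
Citrulline is absent, so CilH is inactive.
MoO₄²⁻ is present, so GorP is active.
With repressor GorP bound, *cilL* is not transcribed.
→ *cilL* is OFF.
Zn²⁺ is present, so PexD is active.
cAMP is present, so TemK is inactive.
With repressor PexD bound, *kulS* is not transcribed.
So KulS is not produced.
Required activator KulS is absent, so *quvL* is not transcribed.
→ *quvL* is OFF.
Sorbose is absent, so SovH is inactive.
Fe²⁺ is absent, so SovT is inactive.
No activator is available at the *oxaB* promoter, so *oxaB* is not transcribed.
→ *oxaB* is OFF.
Ornithine is absent, so LutE is inactive.
Xylulose is present, so MorW is active.
With repressor MorW bound, *gixK* is not transcribed.
So GixK is not produced.
With no repressor bound, *jalU* is transcribed.
→ *jalU* is ON.
1 of the 5 genes is transcribed.

1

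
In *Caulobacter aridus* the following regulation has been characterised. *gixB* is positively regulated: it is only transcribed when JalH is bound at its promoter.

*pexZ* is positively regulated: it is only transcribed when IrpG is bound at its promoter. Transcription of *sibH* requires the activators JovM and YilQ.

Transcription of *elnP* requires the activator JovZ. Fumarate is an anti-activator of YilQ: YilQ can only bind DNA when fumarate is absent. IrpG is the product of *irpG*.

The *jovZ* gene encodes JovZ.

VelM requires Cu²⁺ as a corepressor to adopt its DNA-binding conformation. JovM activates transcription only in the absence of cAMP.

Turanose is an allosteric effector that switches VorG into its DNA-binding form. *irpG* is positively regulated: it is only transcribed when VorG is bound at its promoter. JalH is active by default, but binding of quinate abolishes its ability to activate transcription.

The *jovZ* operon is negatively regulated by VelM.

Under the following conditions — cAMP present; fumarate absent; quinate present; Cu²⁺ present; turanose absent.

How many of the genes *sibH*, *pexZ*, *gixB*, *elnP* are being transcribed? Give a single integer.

cAMP is present, so JovM is inactive.
Fumarate is absent, so YilQ is active.
Required activator JovM is absent, so *sibH* is not transcribed.
→ *sibH* is OFF.
Turanose is absent, so VorG is inactive.
Required activator VorG is absent, so *irpG* is not transcribed.
So IrpG is not produced.
Required activator IrpG is absent, so *pexZ* is not transcribed.
→ *pexZ* is OFF.
Quinate is present, so JalH is inactive.
Required activator JalH is absent, so *gixB* is not transcribed.
→ *gixB* is OFF.
Cu²⁺ is present, so VelM is active.
With repressor VelM bound, *jovZ* is not transcribed.
So JovZ is not produced.
Required activator JovZ is absent, so *elnP* is not transcribed.
→ *elnP* is OFF.
0 of the 4 genes are transcribed.

0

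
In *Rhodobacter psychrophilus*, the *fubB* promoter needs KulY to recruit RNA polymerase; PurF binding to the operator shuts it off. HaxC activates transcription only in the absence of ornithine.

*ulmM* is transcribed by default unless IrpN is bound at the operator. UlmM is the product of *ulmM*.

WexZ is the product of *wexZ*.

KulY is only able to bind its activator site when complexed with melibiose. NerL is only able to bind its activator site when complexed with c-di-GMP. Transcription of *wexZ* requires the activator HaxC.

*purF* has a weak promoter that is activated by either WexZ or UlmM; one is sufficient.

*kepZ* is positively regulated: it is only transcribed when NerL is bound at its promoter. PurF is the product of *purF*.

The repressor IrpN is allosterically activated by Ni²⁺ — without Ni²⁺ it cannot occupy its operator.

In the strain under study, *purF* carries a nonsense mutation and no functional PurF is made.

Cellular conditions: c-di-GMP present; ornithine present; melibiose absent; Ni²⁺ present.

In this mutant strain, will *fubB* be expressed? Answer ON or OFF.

OFF

PurF is non-functional in this strain, so it has no effect.
Melibiose is absent, so KulY is inactive.
Required activator KulY is absent, so *fubB* is not transcribed.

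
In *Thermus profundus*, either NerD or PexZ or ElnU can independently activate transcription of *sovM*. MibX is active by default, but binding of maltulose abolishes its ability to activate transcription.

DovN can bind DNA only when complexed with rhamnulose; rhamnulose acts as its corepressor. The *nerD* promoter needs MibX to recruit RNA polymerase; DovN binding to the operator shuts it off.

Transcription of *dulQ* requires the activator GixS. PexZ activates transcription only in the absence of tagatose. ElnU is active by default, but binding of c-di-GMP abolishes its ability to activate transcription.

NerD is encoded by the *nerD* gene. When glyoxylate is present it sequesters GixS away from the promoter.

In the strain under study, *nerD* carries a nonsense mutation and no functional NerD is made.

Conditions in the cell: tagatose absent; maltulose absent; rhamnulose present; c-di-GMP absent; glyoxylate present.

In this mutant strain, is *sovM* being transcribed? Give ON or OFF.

ON

NerD is non-functional in this strain, so it has no effect.
Tagatose is absent, so PexZ is active.
c-di-GMP is absent, so ElnU is active.
Activator PexZ is present, so *sovM* is transcribed.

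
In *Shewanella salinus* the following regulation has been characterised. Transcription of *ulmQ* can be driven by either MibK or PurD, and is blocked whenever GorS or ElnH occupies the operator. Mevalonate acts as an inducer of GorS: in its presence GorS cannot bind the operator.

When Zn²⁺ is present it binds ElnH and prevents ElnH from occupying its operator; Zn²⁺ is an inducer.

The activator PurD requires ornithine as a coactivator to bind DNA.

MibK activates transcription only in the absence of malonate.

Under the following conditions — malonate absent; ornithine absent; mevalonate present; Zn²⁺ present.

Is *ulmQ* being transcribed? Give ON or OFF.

Mevalonate is present, so GorS is inactive.
Malonate is absent, so MibK is active.
Ornithine is absent, so PurD is inactive.
Zn²⁺ is present, so ElnH is inactive.
Activator MibK is present, so *ulmQ* is transcribed.

ON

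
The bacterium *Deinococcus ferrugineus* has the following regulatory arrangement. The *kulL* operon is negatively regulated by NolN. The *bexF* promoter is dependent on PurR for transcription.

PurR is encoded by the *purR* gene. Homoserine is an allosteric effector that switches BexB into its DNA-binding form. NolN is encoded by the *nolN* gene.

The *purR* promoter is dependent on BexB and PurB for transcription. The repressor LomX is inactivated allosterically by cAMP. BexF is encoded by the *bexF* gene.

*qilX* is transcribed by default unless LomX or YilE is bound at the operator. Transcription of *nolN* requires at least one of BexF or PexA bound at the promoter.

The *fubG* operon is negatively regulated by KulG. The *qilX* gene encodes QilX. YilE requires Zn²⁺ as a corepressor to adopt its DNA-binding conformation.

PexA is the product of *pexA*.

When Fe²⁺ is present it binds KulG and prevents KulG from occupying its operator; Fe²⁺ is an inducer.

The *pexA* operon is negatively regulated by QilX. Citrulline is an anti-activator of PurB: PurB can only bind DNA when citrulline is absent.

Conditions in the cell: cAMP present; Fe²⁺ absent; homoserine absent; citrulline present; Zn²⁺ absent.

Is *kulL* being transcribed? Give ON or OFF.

Homoserine is absent, so BexB is inactive.
Citrulline is present, so PurB is inactive.
Required activator BexB is absent, so *purR* is not transcribed.
So PurR is not produced.
Required activator PurR is absent, so *bexF* is not transcribed.
So BexF is not produced.
cAMP is present, so LomX is inactive.
Zn²⁺ is absent, so YilE is inactive.
With no repressor bound, *qilX* is transcribed.
So QilX is produced and active.
With repressor QilX bound, *pexA* is not transcribed.
So PexA is not produced.
No activator is available at the *nolN* promoter, so *nolN* is not transcribed.
So NolN is not produced.
With no repressor bound, *kulL* is transcribed.

ON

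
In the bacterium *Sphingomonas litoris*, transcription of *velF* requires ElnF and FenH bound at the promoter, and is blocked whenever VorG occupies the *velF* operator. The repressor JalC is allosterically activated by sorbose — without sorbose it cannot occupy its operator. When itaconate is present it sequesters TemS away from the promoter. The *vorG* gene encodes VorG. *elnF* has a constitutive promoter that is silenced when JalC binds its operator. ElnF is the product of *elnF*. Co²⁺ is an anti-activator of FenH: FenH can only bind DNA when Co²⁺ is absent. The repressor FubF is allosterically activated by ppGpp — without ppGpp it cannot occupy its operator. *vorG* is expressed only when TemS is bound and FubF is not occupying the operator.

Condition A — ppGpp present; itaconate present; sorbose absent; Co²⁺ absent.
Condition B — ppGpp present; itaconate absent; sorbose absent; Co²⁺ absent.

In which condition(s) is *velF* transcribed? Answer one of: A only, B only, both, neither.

both

Condition A:
ppGpp is present, so FubF is active.
Itaconate is present, so TemS is inactive.
With repressor FubF bound, *vorG* is not transcribed.
So VorG is not produced.
Sorbose is absent, so JalC is inactive.
With no repressor bound, *elnF* is transcribed.
So ElnF is produced and active.
Co²⁺ is absent, so FenH is active.
No repressor is bound and ElnF and FenH are active, so *velF* is transcribed.
→ *velF* is ON in A.
Condition B:
ppGpp is present, so FubF is active.
Itaconate is absent, so TemS is active.
With repressor FubF bound, *vorG* is not transcribed.
So VorG is not produced.
Sorbose is absent, so JalC is inactive.
With no repressor bound, *elnF* is transcribed.
So ElnF is produced and active.
Co²⁺ is absent, so FenH is active.
No repressor is bound and ElnF and FenH are active, so *velF* is transcribed.
→ *velF* is ON in B.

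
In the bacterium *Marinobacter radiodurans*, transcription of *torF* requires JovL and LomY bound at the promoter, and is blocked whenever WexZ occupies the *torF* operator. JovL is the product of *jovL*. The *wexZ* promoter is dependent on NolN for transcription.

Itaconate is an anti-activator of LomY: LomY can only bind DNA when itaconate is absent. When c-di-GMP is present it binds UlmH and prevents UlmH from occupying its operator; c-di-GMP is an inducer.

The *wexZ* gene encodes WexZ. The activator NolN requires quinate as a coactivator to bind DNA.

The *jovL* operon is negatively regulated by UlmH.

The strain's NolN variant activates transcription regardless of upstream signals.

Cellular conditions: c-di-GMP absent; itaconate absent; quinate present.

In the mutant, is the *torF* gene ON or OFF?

OFF

c-di-GMP is absent, so UlmH is active.
With repressor UlmH bound, *jovL* is not transcribed.
So JovL is not produced.
Itaconate is absent, so LomY is active.
NolN is constitutively active in this strain.
No repressor is bound and NolN is active, so *wexZ* is transcribed.
So WexZ is produced and active.
With repressor WexZ bound, *torF* is not transcribed.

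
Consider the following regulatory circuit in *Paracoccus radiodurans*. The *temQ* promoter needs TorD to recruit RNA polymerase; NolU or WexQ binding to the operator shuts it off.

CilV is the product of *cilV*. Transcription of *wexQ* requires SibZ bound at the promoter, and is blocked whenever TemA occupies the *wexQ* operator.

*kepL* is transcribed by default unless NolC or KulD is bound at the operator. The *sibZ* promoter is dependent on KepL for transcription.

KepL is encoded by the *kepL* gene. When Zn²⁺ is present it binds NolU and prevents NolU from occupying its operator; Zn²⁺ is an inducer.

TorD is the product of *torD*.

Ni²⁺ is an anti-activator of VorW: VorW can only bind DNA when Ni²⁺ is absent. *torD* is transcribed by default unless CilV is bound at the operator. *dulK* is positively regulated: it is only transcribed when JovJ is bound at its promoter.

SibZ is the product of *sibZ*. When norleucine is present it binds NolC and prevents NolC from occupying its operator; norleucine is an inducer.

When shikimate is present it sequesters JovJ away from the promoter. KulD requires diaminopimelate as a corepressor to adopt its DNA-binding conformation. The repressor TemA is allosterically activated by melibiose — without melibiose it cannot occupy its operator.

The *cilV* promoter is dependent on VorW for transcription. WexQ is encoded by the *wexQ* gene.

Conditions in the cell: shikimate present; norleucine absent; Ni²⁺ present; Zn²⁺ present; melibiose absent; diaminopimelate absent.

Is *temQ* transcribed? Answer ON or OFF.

ON

Zn²⁺ is present, so NolU is inactive.
Norleucine is absent, so NolC is active.
Diaminopimelate is absent, so KulD is inactive.
With repressor NolC bound, *kepL* is not transcribed.
So KepL is not produced.
Required activator KepL is absent, so *sibZ* is not transcribed.
So SibZ is not produced.
Melibiose is absent, so TemA is inactive.
Required activator SibZ is absent, so *wexQ* is not transcribed.
So WexQ is not produced.
Ni²⁺ is present, so VorW is inactive.
Required activator VorW is absent, so *cilV* is not transcribed.
So CilV is not produced.
With no repressor bound, *torD* is transcribed.
So TorD is produced and active.
No repressor is bound and TorD is active, so *temQ* is transcribed.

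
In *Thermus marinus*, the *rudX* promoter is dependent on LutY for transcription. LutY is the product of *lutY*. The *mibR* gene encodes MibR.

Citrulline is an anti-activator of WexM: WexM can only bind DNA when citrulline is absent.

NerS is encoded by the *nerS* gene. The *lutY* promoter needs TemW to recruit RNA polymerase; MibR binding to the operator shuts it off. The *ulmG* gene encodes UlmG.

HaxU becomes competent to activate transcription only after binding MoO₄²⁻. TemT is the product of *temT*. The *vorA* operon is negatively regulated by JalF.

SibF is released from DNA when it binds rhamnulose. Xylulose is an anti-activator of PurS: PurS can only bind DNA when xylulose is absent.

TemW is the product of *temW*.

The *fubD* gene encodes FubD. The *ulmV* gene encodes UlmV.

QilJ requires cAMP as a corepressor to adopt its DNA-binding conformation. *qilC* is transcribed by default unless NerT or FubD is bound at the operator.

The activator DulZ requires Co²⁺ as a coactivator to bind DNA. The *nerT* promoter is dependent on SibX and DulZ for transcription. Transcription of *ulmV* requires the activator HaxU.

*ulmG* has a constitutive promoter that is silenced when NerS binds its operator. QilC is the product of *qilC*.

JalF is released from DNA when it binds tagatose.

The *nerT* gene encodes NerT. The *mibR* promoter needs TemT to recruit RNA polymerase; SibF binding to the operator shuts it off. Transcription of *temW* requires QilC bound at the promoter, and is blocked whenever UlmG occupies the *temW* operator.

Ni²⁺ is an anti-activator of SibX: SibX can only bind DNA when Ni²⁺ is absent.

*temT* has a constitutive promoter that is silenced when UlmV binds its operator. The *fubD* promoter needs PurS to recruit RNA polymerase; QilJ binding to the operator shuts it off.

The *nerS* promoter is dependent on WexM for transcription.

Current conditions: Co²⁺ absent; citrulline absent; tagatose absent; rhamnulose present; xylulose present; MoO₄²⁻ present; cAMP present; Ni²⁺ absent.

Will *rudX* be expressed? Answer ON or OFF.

ON

Citrulline is absent, so WexM is active.
No repressor is bound and WexM is active, so *nerS* is transcribed.
So NerS is produced and active.
With repressor NerS bound, *ulmG* is not transcribed.
So UlmG is not produced.
Ni²⁺ is absent, so SibX is active.
Co²⁺ is absent, so DulZ is inactive.
Required activator DulZ is absent, so *nerT* is not transcribed.
So NerT is not produced.
Xylulose is present, so PurS is inactive.
cAMP is present, so QilJ is active.
With repressor QilJ bound, *fubD* is not transcribed.
So FubD is not produced.
With no repressor bound, *qilC* is transcribed.
So QilC is produced and active.
No repressor is bound and QilC is active, so *temW* is transcribed.
So TemW is produced and active.
MoO₄²⁻ is present, so HaxU is active.
No repressor is bound and HaxU is active, so *ulmV* is transcribed.
So UlmV is produced and active.
With repressor UlmV bound, *temT* is not transcribed.
So TemT is not produced.
Rhamnulose is present, so SibF is inactive.
Required activator TemT is absent, so *mibR* is not transcribed.
So MibR is not produced.
No repressor is bound and TemW is active, so *lutY* is transcribed.
So LutY is produced and active.
No repressor is bound and LutY is active, so *rudX* is transcribed.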